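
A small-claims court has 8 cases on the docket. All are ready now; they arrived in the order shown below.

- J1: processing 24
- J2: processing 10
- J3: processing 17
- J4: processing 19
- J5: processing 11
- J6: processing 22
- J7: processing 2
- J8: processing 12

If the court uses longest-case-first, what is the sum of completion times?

648

LPT (decreasing processing time): J1 J6 J4 J3 J8 J5 J2 J7.
J1: 0→24
J6: 24→46
J4: 46→65
J3: 65→82
J8: 82→94
J5: 94→105
J2: 105→115
J7: 115→117
Sum = 24+46+65+82+94+105+115+117 = 648.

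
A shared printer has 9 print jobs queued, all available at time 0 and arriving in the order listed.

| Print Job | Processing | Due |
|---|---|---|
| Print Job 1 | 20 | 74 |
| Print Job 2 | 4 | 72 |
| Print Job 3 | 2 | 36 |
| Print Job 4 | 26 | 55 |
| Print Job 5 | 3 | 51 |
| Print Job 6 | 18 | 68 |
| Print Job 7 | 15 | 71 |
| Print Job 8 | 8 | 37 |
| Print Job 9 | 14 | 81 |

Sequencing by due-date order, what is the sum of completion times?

EDD (increasing due date): Print Job 3 Print Job 8 Print Job 5 Print Job 4 Print Job 6 Print Job 7 Print Job 2 Print Job 1 Print Job 9.
Print Job 3: 0→2
Print Job 8: 2→10
Print Job 5: 10→13
Print Job 4: 13→39
Print Job 6: 39→57
Print Job 7: 57→72
Print Job 2: 72→76
Print Job 1: 76→96
Print Job 9: 96→110
Sum = 2+10+13+39+57+72+76+96+110 = 475.

475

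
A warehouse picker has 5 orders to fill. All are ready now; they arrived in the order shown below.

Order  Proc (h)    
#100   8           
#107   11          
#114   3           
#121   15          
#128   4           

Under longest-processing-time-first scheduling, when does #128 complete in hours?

LPT (decreasing processing time): #121 #107 #100 #128 #114.
#121: 0→15
#107: 15→26
#100: 26→34
#128: 34→38

38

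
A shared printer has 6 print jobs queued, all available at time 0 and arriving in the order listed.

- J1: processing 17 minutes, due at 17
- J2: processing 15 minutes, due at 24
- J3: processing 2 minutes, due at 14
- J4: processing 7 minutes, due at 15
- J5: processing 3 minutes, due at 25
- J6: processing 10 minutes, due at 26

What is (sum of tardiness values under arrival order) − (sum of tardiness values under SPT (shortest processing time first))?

FIFO (arrival order): J1 J2 J3 J4 J5 J6.
J1: 0→17, due 17, tardiness 0
J2: 17→32, due 24, tardiness 8
J3: 32→34, due 14, tardiness 20
J4: 34→41, due 15, tardiness 26
J5: 41→44, due 25, tardiness 19
J6: 44→54, due 26, tardiness 28
Sum = 0+8+20+26+19+28 = 101.
SPT (increasing processing time): J3 J5 J4 J6 J2 J1.
J3: 0→2, due 14, tardiness 0
J5: 2→5, due 25, tardiness 0
J4: 5→12, due 15, tardiness 0
J6: 12→22, due 26, tardiness 0
J2: 22→37, due 24, tardiness 13
J1: 37→54, due 17, tardiness 37
Sum = 0+0+0+0+13+37 = 50.
Difference = 101 − 50 = 51.

51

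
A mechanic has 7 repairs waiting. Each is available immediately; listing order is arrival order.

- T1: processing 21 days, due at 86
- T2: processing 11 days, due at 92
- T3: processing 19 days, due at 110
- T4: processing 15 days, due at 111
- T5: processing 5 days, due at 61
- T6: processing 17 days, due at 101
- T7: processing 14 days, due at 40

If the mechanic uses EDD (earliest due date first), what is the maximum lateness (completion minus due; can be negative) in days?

-9

EDD (increasing due date): T7 T5 T1 T2 T6 T3 T4.
T7: 0→14, due 40, lateness -26
T5: 14→19, due 61, lateness -42
T1: 19→40, due 86, lateness -46
T2: 40→51, due 92, lateness -41
T6: 51→68, due 101, lateness -33
T3: 68→87, due 110, lateness -23
T4: 87→102, due 111, lateness -9
Maximum = -9.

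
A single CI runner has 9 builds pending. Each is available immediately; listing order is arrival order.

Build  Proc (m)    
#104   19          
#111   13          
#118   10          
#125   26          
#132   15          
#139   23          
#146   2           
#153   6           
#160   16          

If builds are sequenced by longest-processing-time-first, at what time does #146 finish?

LPT (decreasing processing time): #125 #139 #104 #160 #132 #111 #118 #153 #146.
#125: 0→26
#139: 26→49
#104: 49→68
#160: 68→84
#132: 84→99
#111: 99→112
#118: 112→122
#153: 122→128
#146: 128→130

130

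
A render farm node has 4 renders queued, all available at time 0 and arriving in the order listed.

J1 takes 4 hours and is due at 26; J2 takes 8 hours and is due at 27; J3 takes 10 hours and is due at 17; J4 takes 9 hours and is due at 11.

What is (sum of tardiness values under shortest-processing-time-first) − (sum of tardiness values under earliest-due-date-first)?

18

SPT (increasing processing time): J1 J2 J4 J3.
J1: 0→4, due 26, tardiness 0
J2: 4→12, due 27, tardiness 0
J4: 12→21, due 11, tardiness 10
J3: 21→31, due 17, tardiness 14
Sum = 0+0+10+14 = 24.
EDD (increasing due date): J4 J3 J1 J2.
J4: 0→9, due 11, tardiness 0
J3: 9→19, due 17, tardiness 2
J1: 19→23, due 26, tardiness 0
J2: 23→31, due 27, tardiness 4
Sum = 0+2+0+4 = 6.
Difference = 24 − 6 = 18.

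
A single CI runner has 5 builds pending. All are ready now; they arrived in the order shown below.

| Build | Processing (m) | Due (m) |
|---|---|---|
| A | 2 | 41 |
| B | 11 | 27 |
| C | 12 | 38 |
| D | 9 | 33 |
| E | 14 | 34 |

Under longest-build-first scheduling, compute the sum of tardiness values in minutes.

LPT (decreasing processing time): E C B D A.
E: 0→14, due 34, tardiness 0
C: 14→26, due 38, tardiness 0
B: 26→37, due 27, tardiness 10
D: 37→46, due 33, tardiness 13
A: 46→48, due 41, tardiness 7
Sum = 0+0+10+13+7 = 30.

30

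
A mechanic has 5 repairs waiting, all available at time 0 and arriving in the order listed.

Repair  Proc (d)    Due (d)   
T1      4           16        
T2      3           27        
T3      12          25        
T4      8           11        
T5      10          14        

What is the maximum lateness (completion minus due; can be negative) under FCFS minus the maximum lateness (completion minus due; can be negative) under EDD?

FIFO (arrival order): T1 T2 T3 T4 T5.
T1: 0→4, due 16, lateness -12
T2: 4→7, due 27, lateness -20
T3: 7→19, due 25, lateness -6
T4: 19→27, due 11, lateness 16
T5: 27→37, due 14, lateness 23
Maximum = 23.
EDD (increasing due date): T4 T5 T1 T3 T2.
T4: 0→8, due 11, lateness -3
T5: 8→18, due 14, lateness 4
T1: 18→22, due 16, lateness 6
T3: 22→34, due 25, lateness 9
T2: 34→37, due 27, lateness 10
Maximum = 10.
Difference = 23 − 10 = 13.

13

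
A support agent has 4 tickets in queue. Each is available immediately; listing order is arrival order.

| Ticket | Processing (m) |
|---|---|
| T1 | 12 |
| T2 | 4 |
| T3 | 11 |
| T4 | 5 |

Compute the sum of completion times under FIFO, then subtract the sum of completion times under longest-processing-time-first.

-8

FIFO (arrival order): T1 T2 T3 T4.
T1: 0→12
T2: 12→16
T3: 16→27
T4: 27→32
Sum = 12+16+27+32 = 87.
LPT (decreasing processing time): T1 T3 T4 T2.
T1: 0→12
T3: 12→23
T4: 23→28
T2: 28→32
Sum = 12+23+28+32 = 95.
Difference = 87 − 95 = -8.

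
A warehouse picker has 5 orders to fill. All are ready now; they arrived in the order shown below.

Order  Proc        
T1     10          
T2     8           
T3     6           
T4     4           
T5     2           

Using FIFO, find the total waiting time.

80

FIFO (arrival order): T1 T2 T3 T4 T5.
T1: waits 0, runs 0→10
T2: waits 10, runs 10→18
T3: waits 18, runs 18→24
T4: waits 24, runs 24→28
T5: waits 28, runs 28→30
Sum = 0+10+18+24+28 = 80.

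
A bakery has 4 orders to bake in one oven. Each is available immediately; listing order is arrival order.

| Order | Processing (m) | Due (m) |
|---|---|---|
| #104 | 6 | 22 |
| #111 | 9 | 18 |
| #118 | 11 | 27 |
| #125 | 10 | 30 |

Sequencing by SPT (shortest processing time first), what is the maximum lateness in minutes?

9

SPT (increasing processing time): #104 #111 #125 #118.
#104: 0→6, due 22, lateness -16
#111: 6→15, due 18, lateness -3
#125: 15→25, due 30, lateness -5
#118: 25→36, due 27, lateness 9
Maximum = 9.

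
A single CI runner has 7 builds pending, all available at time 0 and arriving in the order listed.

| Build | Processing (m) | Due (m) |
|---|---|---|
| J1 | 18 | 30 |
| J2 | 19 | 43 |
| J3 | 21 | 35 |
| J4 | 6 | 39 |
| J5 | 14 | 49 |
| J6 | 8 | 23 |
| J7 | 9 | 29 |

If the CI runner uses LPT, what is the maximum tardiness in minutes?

LPT (decreasing processing time): J3 J2 J1 J5 J7 J6 J4.
J3: 0→21, due 35, tardiness 0
J2: 21→40, due 43, tardiness 0
J1: 40→58, due 30, tardiness 28
J5: 58→72, due 49, tardiness 23
J7: 72→81, due 29, tardiness 52
J6: 81→89, due 23, tardiness 66
J4: 89→95, due 39, tardiness 56
Maximum = 66.

66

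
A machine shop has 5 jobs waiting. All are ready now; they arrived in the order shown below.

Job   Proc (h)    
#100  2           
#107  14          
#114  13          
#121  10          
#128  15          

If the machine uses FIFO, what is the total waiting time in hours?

FIFO (arrival order): #100 #107 #114 #121 #128.
#100: waits 0, runs 0→2
#107: waits 2, runs 2→16
#114: waits 16, runs 16→29
#121: waits 29, runs 29→39
#128: waits 39, runs 39→54
Sum = 0+2+16+29+39 = 86.

86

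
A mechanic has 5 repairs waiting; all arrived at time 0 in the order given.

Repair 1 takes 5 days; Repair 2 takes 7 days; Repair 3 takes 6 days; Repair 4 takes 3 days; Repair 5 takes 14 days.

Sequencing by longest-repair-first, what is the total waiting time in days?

LPT (decreasing processing time): Repair 5 Repair 2 Repair 3 Repair 1 Repair 4.
Repair 5: waits 0, runs 0→14
Repair 2: waits 14, runs 14→21
Repair 3: waits 21, runs 21→27
Repair 1: waits 27, runs 27→32
Repair 4: waits 32, runs 32→35
Sum = 0+14+21+27+32 = 94.

94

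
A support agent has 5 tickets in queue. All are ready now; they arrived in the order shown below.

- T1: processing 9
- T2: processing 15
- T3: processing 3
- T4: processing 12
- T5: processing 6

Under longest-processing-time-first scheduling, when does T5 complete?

42

LPT (decreasing processing time): T2 T4 T1 T5 T3.
T2: 0→15
T4: 15→27
T1: 27→36
T5: 36→42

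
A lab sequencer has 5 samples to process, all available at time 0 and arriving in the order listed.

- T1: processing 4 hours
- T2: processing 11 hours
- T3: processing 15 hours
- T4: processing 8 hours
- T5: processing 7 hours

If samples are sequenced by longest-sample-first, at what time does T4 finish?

34

LPT (decreasing processing time): T3 T2 T4 T5 T1.
T3: 0→15
T2: 15→26
T4: 26→34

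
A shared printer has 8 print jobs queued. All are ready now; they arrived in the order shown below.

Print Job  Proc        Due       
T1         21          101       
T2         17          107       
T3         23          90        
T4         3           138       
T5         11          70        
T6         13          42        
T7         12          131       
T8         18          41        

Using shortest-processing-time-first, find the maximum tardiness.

SPT (increasing processing time): T4 T5 T7 T6 T2 T8 T1 T3.
T4: 0→3, due 138, tardiness 0
T5: 3→14, due 70, tardiness 0
T7: 14→26, due 131, tardiness 0
T6: 26→39, due 42, tardiness 0
T2: 39→56, due 107, tardiness 0
T8: 56→74, due 41, tardiness 33
T1: 74→95, due 101, tardiness 0
T3: 95→118, due 90, tardiness 28
Maximum = 33.

33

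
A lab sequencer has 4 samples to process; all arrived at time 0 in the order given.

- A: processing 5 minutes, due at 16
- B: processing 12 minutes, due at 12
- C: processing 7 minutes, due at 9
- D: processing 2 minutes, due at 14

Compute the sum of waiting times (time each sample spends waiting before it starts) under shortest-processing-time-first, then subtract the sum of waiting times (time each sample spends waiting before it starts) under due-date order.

-24

SPT (increasing processing time): D A C B.
D: waits 0, runs 0→2
A: waits 2, runs 2→7
C: waits 7, runs 7→14
B: waits 14, runs 14→26
Sum = 0+2+7+14 = 23.
EDD (increasing due date): C B D A.
C: waits 0, runs 0→7
B: waits 7, runs 7→19
D: waits 19, runs 19→21
A: waits 21, runs 21→26
Sum = 0+7+19+21 = 47.
Difference = 23 − 47 = -24.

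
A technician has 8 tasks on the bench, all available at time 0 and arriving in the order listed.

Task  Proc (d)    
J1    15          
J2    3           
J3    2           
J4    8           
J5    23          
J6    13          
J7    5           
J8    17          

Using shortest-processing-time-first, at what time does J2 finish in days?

5

SPT (increasing processing time): J3 J2 J7 J4 J6 J1 J8 J5.
J3: 0→2
J2: 2→5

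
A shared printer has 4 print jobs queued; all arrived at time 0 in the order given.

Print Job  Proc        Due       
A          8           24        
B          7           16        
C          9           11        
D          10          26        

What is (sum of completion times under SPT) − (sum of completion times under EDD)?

-3

SPT (increasing processing time): B A C D.
B: 0→7
A: 7→15
C: 15→24
D: 24→34
Sum = 7+15+24+34 = 80.
EDD (increasing due date): C B A D.
C: 0→9
B: 9→16
A: 16→24
D: 24→34
Sum = 9+16+24+34 = 83.
Difference = 80 − 83 = -3.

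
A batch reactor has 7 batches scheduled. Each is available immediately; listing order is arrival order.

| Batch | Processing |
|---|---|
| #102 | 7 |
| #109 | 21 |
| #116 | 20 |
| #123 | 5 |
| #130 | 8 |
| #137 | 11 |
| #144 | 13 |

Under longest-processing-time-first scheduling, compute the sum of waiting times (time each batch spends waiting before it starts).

334

LPT (decreasing processing time): #109 #116 #144 #137 #130 #102 #123.
#109: waits 0, runs 0→21
#116: waits 21, runs 21→41
#144: waits 41, runs 41→54
#137: waits 54, runs 54→65
#130: waits 65, runs 65→73
#102: waits 73, runs 73→80
#123: waits 80, runs 80→85
Sum = 0+21+41+54+65+73+80 = 334.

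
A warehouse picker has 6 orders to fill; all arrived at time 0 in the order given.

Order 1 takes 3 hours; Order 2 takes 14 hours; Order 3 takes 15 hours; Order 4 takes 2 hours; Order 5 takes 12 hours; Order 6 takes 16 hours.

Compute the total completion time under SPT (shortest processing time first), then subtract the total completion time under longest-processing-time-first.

-108

SPT (increasing processing time): Order 4 Order 1 Order 5 Order 2 Order 3 Order 6.
Order 4: 0→2
Order 1: 2→5
Order 5: 5→17
Order 2: 17→31
Order 3: 31→46
Order 6: 46→62
Sum = 2+5+17+31+46+62 = 163.
LPT (decreasing processing time): Order 6 Order 3 Order 2 Order 5 Order 1 Order 4.
Order 6: 0→16
Order 3: 16→31
Order 2: 31→45
Order 5: 45→57
Order 1: 57→60
Order 4: 60→62
Sum = 16+31+45+57+60+62 = 271.
Difference = 163 − 271 = -108.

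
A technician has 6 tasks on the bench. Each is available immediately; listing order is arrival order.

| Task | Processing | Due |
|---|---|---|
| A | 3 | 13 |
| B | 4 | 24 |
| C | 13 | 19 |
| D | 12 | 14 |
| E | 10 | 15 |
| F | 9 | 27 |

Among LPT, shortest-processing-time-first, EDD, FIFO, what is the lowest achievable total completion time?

LPT (decreasing processing time): C D E F B A.
C: 0→13
D: 13→25
E: 25→35
F: 35→44
B: 44→48
A: 48→51
Sum = 13+25+35+44+48+51 = 216.
SPT (increasing processing time): A B F E D C.
A: 0→3
B: 3→7
F: 7→16
E: 16→26
D: 26→38
C: 38→51
Sum = 3+7+16+26+38+51 = 141.
EDD (increasing due date): A D E C B F.
A: 0→3
D: 3→15
E: 15→25
C: 25→38
B: 38→42
F: 42→51
Sum = 3+15+25+38+42+51 = 174.
FIFO (arrival order): A B C D E F.
A: 0→3
B: 3→7
C: 7→20
D: 20→32
E: 32→42
F: 42→51
Sum = 3+7+20+32+42+51 = 155.
LPT 216, SPT 141, EDD 174, FIFO 155 → minimum 141.

141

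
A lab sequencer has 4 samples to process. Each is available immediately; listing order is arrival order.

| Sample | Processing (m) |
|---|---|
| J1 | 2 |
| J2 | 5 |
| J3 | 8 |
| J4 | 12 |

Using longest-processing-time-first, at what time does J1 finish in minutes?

27

LPT (decreasing processing time): J4 J3 J2 J1.
J4: 0→12
J3: 12→20
J2: 20→25
J1: 25→27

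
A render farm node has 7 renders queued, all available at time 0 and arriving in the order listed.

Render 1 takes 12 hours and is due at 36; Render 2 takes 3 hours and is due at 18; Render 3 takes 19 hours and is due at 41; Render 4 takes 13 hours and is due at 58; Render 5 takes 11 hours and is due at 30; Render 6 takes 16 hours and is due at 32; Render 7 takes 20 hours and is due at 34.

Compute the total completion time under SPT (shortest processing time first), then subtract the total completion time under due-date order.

SPT (increasing processing time): Render 2 Render 5 Render 1 Render 4 Render 6 Render 3 Render 7.
Render 2: 0→3
Render 5: 3→14
Render 1: 14→26
Render 4: 26→39
Render 6: 39→55
Render 3: 55→74
Render 7: 74→94
Sum = 3+14+26+39+55+74+94 = 305.
EDD (increasing due date): Render 2 Render 5 Render 6 Render 7 Render 1 Render 3 Render 4.
Render 2: 0→3
Render 5: 3→14
Render 6: 14→30
Render 7: 30→50
Render 1: 50→62
Render 3: 62→81
Render 4: 81→94
Sum = 3+14+30+50+62+81+94 = 334.
Difference = 305 − 334 = -29.

-29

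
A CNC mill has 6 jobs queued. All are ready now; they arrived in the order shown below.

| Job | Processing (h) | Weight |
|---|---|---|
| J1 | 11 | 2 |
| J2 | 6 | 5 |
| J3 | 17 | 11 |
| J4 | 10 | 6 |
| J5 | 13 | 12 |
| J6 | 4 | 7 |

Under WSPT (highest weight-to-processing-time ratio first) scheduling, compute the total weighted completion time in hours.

WSPT (decreasing weight/processing-time ratio): J6 J5 J2 J3 J4 J1.
J6: finishes 4, weight 7, w·C = 28
J5: finishes 17, weight 12, w·C = 204
J2: finishes 23, weight 5, w·C = 115
J3: finishes 40, weight 11, w·C = 440
J4: finishes 50, weight 6, w·C = 300
J1: finishes 61, weight 2, w·C = 122
Sum = 28+204+115+440+300+122 = 1209.

1209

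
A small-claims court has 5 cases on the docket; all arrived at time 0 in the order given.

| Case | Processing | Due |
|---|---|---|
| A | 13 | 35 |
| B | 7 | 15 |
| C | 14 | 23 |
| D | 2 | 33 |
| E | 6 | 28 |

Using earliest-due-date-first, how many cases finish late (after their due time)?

1

EDD (increasing due date): B C E D A.
B: 0→7, due 15, tardiness 0
C: 7→21, due 23, tardiness 0
E: 21→27, due 28, tardiness 0
D: 27→29, due 33, tardiness 0
A: 29→42, due 35, tardiness 7
Late cases: 1.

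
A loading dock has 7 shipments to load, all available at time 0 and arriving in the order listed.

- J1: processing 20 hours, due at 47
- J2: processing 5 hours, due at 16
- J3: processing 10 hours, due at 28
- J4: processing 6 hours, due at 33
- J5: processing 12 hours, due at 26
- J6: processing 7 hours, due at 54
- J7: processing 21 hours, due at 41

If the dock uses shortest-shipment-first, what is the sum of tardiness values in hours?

SPT (increasing processing time): J2 J4 J6 J3 J5 J1 J7.
J2: 0→5, due 16, tardiness 0
J4: 5→11, due 33, tardiness 0
J6: 11→18, due 54, tardiness 0
J3: 18→28, due 28, tardiness 0
J5: 28→40, due 26, tardiness 14
J1: 40→60, due 47, tardiness 13
J7: 60→81, due 41, tardiness 40
Sum = 0+0+0+0+14+13+40 = 67.

67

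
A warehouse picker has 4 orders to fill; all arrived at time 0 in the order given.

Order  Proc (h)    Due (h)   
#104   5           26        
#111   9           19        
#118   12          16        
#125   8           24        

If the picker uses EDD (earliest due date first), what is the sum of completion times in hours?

EDD (increasing due date): #118 #111 #125 #104.
#118: 0→12
#111: 12→21
#125: 21→29
#104: 29→34
Sum = 12+21+29+34 = 96.

96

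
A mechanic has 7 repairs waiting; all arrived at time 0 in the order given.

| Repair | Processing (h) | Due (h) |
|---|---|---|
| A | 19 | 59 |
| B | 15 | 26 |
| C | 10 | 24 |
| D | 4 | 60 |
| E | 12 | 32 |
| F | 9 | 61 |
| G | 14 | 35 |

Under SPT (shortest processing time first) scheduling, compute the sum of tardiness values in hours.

SPT (increasing processing time): D F C E G B A.
D: 0→4, due 60, tardiness 0
F: 4→13, due 61, tardiness 0
C: 13→23, due 24, tardiness 0
E: 23→35, due 32, tardiness 3
G: 35→49, due 35, tardiness 14
B: 49→64, due 26, tardiness 38
A: 64→83, due 59, tardiness 24
Sum = 0+0+0+3+14+38+24 = 79.

79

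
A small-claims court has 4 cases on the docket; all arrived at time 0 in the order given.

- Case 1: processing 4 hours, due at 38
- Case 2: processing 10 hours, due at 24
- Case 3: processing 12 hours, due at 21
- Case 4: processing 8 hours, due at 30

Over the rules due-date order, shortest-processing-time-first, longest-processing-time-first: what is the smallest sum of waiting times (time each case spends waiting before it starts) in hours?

38

EDD (increasing due date): Case 3 Case 2 Case 4 Case 1.
Case 3: waits 0, runs 0→12
Case 2: waits 12, runs 12→22
Case 4: waits 22, runs 22→30
Case 1: waits 30, runs 30→34
Sum = 0+12+22+30 = 64.
SPT (increasing processing time): Case 1 Case 4 Case 2 Case 3.
Case 1: waits 0, runs 0→4
Case 4: waits 4, runs 4→12
Case 2: waits 12, runs 12→22
Case 3: waits 22, runs 22→34
Sum = 0+4+12+22 = 38.
LPT (decreasing processing time): Case 3 Case 2 Case 4 Case 1.
Case 3: waits 0, runs 0→12
Case 2: waits 12, runs 12→22
Case 4: waits 22, runs 22→30
Case 1: waits 30, runs 30→34
Sum = 0+12+22+30 = 64.
EDD 64, SPT 38, LPT 64 → minimum 38.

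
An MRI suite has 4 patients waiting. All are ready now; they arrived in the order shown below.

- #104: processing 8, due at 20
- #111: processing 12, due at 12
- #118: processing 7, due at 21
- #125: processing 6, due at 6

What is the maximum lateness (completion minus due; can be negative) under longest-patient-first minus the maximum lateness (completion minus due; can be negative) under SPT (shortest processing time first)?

LPT (decreasing processing time): #111 #104 #118 #125.
#111: 0→12, due 12, lateness 0
#104: 12→20, due 20, lateness 0
#118: 20→27, due 21, lateness 6
#125: 27→33, due 6, lateness 27
Maximum = 27.
SPT (increasing processing time): #125 #118 #104 #111.
#125: 0→6, due 6, lateness 0
#118: 6→13, due 21, lateness -8
#104: 13→21, due 20, lateness 1
#111: 21→33, due 12, lateness 21
Maximum = 21.
Difference = 27 − 21 = 6.

6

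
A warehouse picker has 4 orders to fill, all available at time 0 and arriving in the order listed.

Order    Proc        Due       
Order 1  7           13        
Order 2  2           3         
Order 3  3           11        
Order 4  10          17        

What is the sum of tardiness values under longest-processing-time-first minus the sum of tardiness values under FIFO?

LPT (decreasing processing time): Order 4 Order 1 Order 3 Order 2.
Order 4: 0→10, due 17, tardiness 0
Order 1: 10→17, due 13, tardiness 4
Order 3: 17→20, due 11, tardiness 9
Order 2: 20→22, due 3, tardiness 19
Sum = 0+4+9+19 = 32.
FIFO (arrival order): Order 1 Order 2 Order 3 Order 4.
Order 1: 0→7, due 13, tardiness 0
Order 2: 7→9, due 3, tardiness 6
Order 3: 9→12, due 11, tardiness 1
Order 4: 12→22, due 17, tardiness 5
Sum = 0+6+1+5 = 12.
Difference = 32 − 12 = 20.

20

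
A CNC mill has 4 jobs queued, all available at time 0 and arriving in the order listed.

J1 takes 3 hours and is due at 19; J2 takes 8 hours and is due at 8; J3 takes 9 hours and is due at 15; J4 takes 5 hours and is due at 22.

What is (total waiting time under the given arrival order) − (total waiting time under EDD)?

-11

FIFO (arrival order): J1 J2 J3 J4.
J1: waits 0, runs 0→3
J2: waits 3, runs 3→11
J3: waits 11, runs 11→20
J4: waits 20, runs 20→25
Sum = 0+3+11+20 = 34.
EDD (increasing due date): J2 J3 J1 J4.
J2: waits 0, runs 0→8
J3: waits 8, runs 8→17
J1: waits 17, runs 17→20
J4: waits 20, runs 20→25
Sum = 0+8+17+20 = 45.
Difference = 34 − 45 = -11.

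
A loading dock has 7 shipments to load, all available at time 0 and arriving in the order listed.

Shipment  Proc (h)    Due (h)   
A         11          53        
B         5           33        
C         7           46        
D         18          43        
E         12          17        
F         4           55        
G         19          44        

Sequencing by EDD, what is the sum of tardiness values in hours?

EDD (increasing due date): E B D G C A F.
E: 0→12, due 17, tardiness 0
B: 12→17, due 33, tardiness 0
D: 17→35, due 43, tardiness 0
G: 35→54, due 44, tardiness 10
C: 54→61, due 46, tardiness 15
A: 61→72, due 53, tardiness 19
F: 72→76, due 55, tardiness 21
Sum = 0+0+0+10+15+19+21 = 65.

65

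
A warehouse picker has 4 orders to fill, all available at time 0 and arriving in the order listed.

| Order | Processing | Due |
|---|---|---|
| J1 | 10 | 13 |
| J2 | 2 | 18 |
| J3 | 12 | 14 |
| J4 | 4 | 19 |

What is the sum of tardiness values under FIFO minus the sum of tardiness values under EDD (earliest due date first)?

FIFO (arrival order): J1 J2 J3 J4.
J1: 0→10, due 13, tardiness 0
J2: 10→12, due 18, tardiness 0
J3: 12→24, due 14, tardiness 10
J4: 24→28, due 19, tardiness 9
Sum = 0+0+10+9 = 19.
EDD (increasing due date): J1 J3 J2 J4.
J1: 0→10, due 13, tardiness 0
J3: 10→22, due 14, tardiness 8
J2: 22→24, due 18, tardiness 6
J4: 24→28, due 19, tardiness 9
Sum = 0+8+6+9 = 23.
Difference = 19 − 23 = -4.

-4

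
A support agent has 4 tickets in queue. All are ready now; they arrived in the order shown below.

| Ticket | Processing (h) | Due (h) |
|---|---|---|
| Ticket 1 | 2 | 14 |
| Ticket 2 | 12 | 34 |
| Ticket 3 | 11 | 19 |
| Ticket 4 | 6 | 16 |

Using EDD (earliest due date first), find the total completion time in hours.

60

EDD (increasing due date): Ticket 1 Ticket 4 Ticket 3 Ticket 2.
Ticket 1: 0→2
Ticket 4: 2→8
Ticket 3: 8→19
Ticket 2: 19→31
Sum = 2+8+19+31 = 60.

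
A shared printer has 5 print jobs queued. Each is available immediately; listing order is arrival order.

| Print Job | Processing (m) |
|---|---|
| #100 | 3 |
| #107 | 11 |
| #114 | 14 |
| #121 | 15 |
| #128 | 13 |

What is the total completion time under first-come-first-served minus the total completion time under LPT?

-51

FIFO (arrival order): #100 #107 #114 #121 #128.
#100: 0→3
#107: 3→14
#114: 14→28
#121: 28→43
#128: 43→56
Sum = 3+14+28+43+56 = 144.
LPT (decreasing processing time): #121 #114 #128 #107 #100.
#121: 0→15
#114: 15→29
#128: 29→42
#107: 42→53
#100: 53→56
Sum = 15+29+42+53+56 = 195.
Difference = 144 − 195 = -51.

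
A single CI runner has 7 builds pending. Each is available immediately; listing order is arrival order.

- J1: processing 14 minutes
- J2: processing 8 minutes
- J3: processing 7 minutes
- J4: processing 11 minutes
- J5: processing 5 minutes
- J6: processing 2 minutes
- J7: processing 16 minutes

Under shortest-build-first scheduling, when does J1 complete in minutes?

SPT (increasing processing time): J6 J5 J3 J2 J4 J1 J7.
J6: 0→2
J5: 2→7
J3: 7→14
J2: 14→22
J4: 22→33
J1: 33→47

47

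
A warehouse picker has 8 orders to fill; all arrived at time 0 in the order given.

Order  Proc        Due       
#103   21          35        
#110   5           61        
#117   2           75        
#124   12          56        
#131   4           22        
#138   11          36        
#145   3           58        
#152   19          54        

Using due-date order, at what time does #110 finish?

75

EDD (increasing due date): #131 #103 #138 #152 #124 #145 #110 #117.
#131: 0→4
#103: 4→25
#138: 25→36
#152: 36→55
#124: 55→67
#145: 67→70
#110: 70→75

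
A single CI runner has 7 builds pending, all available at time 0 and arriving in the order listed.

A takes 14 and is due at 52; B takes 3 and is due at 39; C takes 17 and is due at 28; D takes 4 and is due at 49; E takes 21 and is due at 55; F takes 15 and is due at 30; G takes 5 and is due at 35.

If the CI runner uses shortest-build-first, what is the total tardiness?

65

SPT (increasing processing time): B D G A F C E.
B: 0→3, due 39, tardiness 0
D: 3→7, due 49, tardiness 0
G: 7→12, due 35, tardiness 0
A: 12→26, due 52, tardiness 0
F: 26→41, due 30, tardiness 11
C: 41→58, due 28, tardiness 30
E: 58→79, due 55, tardiness 24
Sum = 0+0+0+0+11+30+24 = 65.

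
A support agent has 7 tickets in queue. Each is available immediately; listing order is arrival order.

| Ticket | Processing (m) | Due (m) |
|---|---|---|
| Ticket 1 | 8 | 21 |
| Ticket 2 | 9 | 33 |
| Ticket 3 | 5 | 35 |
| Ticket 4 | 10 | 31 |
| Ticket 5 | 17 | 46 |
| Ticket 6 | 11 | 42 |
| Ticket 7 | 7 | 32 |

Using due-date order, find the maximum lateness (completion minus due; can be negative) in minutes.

EDD (increasing due date): Ticket 1 Ticket 4 Ticket 7 Ticket 2 Ticket 3 Ticket 6 Ticket 5.
Ticket 1: 0→8, due 21, lateness -13
Ticket 4: 8→18, due 31, lateness -13
Ticket 7: 18→25, due 32, lateness -7
Ticket 2: 25→34, due 33, lateness 1
Ticket 3: 34→39, due 35, lateness 4
Ticket 6: 39→50, due 42, lateness 8
Ticket 5: 50→67, due 46, lateness 21
Maximum = 21.

21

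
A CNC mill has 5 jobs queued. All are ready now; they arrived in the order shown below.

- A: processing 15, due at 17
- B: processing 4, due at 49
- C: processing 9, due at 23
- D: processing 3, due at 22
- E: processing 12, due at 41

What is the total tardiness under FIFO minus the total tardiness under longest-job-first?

-18

FIFO (arrival order): A B C D E.
A: 0→15, due 17, tardiness 0
B: 15→19, due 49, tardiness 0
C: 19→28, due 23, tardiness 5
D: 28→31, due 22, tardiness 9
E: 31→43, due 41, tardiness 2
Sum = 0+0+5+9+2 = 16.
LPT (decreasing processing time): A E C B D.
A: 0→15, due 17, tardiness 0
E: 15→27, due 41, tardiness 0
C: 27→36, due 23, tardiness 13
B: 36→40, due 49, tardiness 0
D: 40→43, due 22, tardiness 21
Sum = 0+0+13+0+21 = 34.
Difference = 16 − 34 = -18.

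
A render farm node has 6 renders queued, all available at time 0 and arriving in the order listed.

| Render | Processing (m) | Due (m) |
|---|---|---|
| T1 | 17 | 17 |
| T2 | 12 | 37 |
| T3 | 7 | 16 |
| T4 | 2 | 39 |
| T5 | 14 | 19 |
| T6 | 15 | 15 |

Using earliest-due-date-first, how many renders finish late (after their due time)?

EDD (increasing due date): T6 T3 T1 T5 T2 T4.
T6: 0→15, due 15, tardiness 0
T3: 15→22, due 16, tardiness 6
T1: 22→39, due 17, tardiness 22
T5: 39→53, due 19, tardiness 34
T2: 53→65, due 37, tardiness 28
T4: 65→67, due 39, tardiness 28
Late renders: 5.

5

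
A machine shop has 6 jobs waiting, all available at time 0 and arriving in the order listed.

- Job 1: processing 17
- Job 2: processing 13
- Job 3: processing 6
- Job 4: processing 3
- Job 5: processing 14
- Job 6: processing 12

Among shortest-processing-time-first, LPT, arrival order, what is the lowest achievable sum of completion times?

180

SPT (increasing processing time): Job 4 Job 3 Job 6 Job 2 Job 5 Job 1.
Job 4: 0→3
Job 3: 3→9
Job 6: 9→21
Job 2: 21→34
Job 5: 34→48
Job 1: 48→65
Sum = 3+9+21+34+48+65 = 180.
LPT (decreasing processing time): Job 1 Job 5 Job 2 Job 6 Job 3 Job 4.
Job 1: 0→17
Job 5: 17→31
Job 2: 31→44
Job 6: 44→56
Job 3: 56→62
Job 4: 62→65
Sum = 17+31+44+56+62+65 = 275.
FIFO (arrival order): Job 1 Job 2 Job 3 Job 4 Job 5 Job 6.
Job 1: 0→17
Job 2: 17→30
Job 3: 30→36
Job 4: 36→39
Job 5: 39→53
Job 6: 53→65
Sum = 17+30+36+39+53+65 = 240.
SPT 180, LPT 275, FIFO 240 → minimum 180.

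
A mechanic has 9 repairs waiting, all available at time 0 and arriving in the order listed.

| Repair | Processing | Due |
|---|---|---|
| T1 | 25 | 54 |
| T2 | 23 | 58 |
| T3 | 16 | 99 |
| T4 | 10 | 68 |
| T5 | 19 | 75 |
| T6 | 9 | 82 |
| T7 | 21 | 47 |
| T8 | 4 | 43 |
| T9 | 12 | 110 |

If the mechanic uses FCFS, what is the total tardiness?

233

FIFO (arrival order): T1 T2 T3 T4 T5 T6 T7 T8 T9.
T1: 0→25, due 54, tardiness 0
T2: 25→48, due 58, tardiness 0
T3: 48→64, due 99, tardiness 0
T4: 64→74, due 68, tardiness 6
T5: 74→93, due 75, tardiness 18
T6: 93→102, due 82, tardiness 20
T7: 102→123, due 47, tardiness 76
T8: 123→127, due 43, tardiness 84
T9: 127→139, due 110, tardiness 29
Sum = 0+0+0+6+18+20+76+84+29 = 233.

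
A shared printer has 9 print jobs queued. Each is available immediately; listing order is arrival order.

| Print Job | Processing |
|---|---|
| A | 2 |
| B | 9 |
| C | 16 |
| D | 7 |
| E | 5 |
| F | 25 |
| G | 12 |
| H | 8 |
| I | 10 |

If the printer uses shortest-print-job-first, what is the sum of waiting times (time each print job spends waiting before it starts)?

239

SPT (increasing processing time): A E D H B I G C F.
A: waits 0, runs 0→2
E: waits 2, runs 2→7
D: waits 7, runs 7→14
H: waits 14, runs 14→22
B: waits 22, runs 22→31
I: waits 31, runs 31→41
G: waits 41, runs 41→53
C: waits 53, runs 53→69
F: waits 69, runs 69→94
Sum = 0+2+7+14+22+31+41+53+69 = 239.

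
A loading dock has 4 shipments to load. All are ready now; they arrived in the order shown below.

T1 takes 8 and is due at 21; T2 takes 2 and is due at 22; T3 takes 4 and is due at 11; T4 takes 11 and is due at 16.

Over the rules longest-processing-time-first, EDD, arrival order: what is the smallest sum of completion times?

LPT (decreasing processing time): T4 T1 T3 T2.
T4: 0→11
T1: 11→19
T3: 19→23
T2: 23→25
Sum = 11+19+23+25 = 78.
EDD (increasing due date): T3 T4 T1 T2.
T3: 0→4
T4: 4→15
T1: 15→23
T2: 23→25
Sum = 4+15+23+25 = 67.
FIFO (arrival order): T1 T2 T3 T4.
T1: 0→8
T2: 8→10
T3: 10→14
T4: 14→25
Sum = 8+10+14+25 = 57.
LPT 78, EDD 67, FIFO 57 → minimum 57.

57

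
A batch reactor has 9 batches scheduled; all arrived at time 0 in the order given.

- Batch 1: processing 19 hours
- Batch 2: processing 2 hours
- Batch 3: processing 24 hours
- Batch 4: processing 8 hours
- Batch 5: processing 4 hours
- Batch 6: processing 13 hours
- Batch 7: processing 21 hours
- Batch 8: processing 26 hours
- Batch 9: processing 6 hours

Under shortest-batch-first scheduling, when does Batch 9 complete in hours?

SPT (increasing processing time): Batch 2 Batch 5 Batch 9 Batch 4 Batch 6 Batch 1 Batch 7 Batch 3 Batch 8.
Batch 2: 0→2
Batch 5: 2→6
Batch 9: 6→12

12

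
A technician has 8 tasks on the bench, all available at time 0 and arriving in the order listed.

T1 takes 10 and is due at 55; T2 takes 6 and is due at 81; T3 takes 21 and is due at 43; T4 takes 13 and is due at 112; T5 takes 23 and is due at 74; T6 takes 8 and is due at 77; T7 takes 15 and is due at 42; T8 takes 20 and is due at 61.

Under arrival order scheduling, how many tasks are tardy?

3

FIFO (arrival order): T1 T2 T3 T4 T5 T6 T7 T8.
T1: 0→10, due 55, tardiness 0
T2: 10→16, due 81, tardiness 0
T3: 16→37, due 43, tardiness 0
T4: 37→50, due 112, tardiness 0
T5: 50→73, due 74, tardiness 0
T6: 73→81, due 77, tardiness 4
T7: 81→96, due 42, tardiness 54
T8: 96→116, due 61, tardiness 55
Late tasks: 3.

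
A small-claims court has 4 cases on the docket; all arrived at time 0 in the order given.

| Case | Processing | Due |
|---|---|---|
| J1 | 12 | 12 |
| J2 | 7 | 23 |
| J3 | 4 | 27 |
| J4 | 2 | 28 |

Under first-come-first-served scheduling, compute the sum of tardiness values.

0

FIFO (arrival order): J1 J2 J3 J4.
J1: 0→12, due 12, tardiness 0
J2: 12→19, due 23, tardiness 0
J3: 19→23, due 27, tardiness 0
J4: 23→25, due 28, tardiness 0
Sum = 0+0+0+0 = 0.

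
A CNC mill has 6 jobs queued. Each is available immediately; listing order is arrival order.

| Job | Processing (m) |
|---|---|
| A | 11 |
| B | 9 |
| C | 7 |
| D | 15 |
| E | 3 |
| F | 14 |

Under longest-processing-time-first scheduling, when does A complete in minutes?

LPT (decreasing processing time): D F A B C E.
D: 0→15
F: 15→29
A: 29→40

40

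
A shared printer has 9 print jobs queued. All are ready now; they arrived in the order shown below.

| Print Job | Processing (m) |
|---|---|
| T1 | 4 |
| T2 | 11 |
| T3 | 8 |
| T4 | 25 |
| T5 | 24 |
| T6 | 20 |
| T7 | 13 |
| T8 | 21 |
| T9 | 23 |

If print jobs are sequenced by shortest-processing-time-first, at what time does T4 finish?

SPT (increasing processing time): T1 T3 T2 T7 T6 T8 T9 T5 T4.
T1: 0→4
T3: 4→12
T2: 12→23
T7: 23→36
T6: 36→56
T8: 56→77
T9: 77→100
T5: 100→124
T4: 124→149

149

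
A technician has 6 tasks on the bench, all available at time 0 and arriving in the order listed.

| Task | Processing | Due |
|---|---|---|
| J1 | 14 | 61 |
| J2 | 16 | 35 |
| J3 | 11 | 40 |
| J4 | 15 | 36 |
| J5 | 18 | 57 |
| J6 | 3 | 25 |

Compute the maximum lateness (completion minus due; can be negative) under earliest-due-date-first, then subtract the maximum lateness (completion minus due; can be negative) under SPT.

-8

EDD (increasing due date): J6 J2 J4 J3 J5 J1.
J6: 0→3, due 25, lateness -22
J2: 3→19, due 35, lateness -16
J4: 19→34, due 36, lateness -2
J3: 34→45, due 40, lateness 5
J5: 45→63, due 57, lateness 6
J1: 63→77, due 61, lateness 16
Maximum = 16.
SPT (increasing processing time): J6 J3 J1 J4 J2 J5.
J6: 0→3, due 25, lateness -22
J3: 3→14, due 40, lateness -26
J1: 14→28, due 61, lateness -33
J4: 28→43, due 36, lateness 7
J2: 43→59, due 35, lateness 24
J5: 59→77, due 57, lateness 20
Maximum = 24.
Difference = 16 − 24 = -8.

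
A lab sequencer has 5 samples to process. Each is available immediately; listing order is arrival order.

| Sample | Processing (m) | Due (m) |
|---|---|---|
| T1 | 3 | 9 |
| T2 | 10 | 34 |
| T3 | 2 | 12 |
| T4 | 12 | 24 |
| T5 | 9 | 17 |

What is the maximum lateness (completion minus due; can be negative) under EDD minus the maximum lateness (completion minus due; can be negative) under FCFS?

-17

EDD (increasing due date): T1 T3 T5 T4 T2.
T1: 0→3, due 9, lateness -6
T3: 3→5, due 12, lateness -7
T5: 5→14, due 17, lateness -3
T4: 14→26, due 24, lateness 2
T2: 26→36, due 34, lateness 2
Maximum = 2.
FIFO (arrival order): T1 T2 T3 T4 T5.
T1: 0→3, due 9, lateness -6
T2: 3→13, due 34, lateness -21
T3: 13→15, due 12, lateness 3
T4: 15→27, due 24, lateness 3
T5: 27→36, due 17, lateness 19
Maximum = 19.
Difference = 2 − 19 = -17.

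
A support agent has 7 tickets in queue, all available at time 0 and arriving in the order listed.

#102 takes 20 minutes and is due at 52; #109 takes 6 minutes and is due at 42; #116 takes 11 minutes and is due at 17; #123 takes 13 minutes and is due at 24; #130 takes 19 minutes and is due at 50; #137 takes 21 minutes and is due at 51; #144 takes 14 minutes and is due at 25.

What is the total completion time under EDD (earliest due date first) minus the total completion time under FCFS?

EDD (increasing due date): #116 #123 #144 #109 #130 #137 #102.
#116: 0→11
#123: 11→24
#144: 24→38
#109: 38→44
#130: 44→63
#137: 63→84
#102: 84→104
Sum = 11+24+38+44+63+84+104 = 368.
FIFO (arrival order): #102 #109 #116 #123 #130 #137 #144.
#102: 0→20
#109: 20→26
#116: 26→37
#123: 37→50
#130: 50→69
#137: 69→90
#144: 90→104
Sum = 20+26+37+50+69+90+104 = 396.
Difference = 368 − 396 = -28.

-28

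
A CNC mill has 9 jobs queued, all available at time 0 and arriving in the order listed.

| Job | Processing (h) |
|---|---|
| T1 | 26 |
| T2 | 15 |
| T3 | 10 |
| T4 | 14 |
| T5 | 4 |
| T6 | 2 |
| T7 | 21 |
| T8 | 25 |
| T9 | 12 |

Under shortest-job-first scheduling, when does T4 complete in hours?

42

SPT (increasing processing time): T6 T5 T3 T9 T4 T2 T7 T8 T1.
T6: 0→2
T5: 2→6
T3: 6→16
T9: 16→28
T4: 28→42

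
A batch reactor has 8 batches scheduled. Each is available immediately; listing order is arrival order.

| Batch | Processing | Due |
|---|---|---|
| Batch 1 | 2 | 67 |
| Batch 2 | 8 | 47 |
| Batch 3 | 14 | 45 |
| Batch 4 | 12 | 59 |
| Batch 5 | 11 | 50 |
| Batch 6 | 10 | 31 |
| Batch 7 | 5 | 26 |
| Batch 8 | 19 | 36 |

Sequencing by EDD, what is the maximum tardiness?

EDD (increasing due date): Batch 7 Batch 6 Batch 8 Batch 3 Batch 2 Batch 5 Batch 4 Batch 1.
Batch 7: 0→5, due 26, tardiness 0
Batch 6: 5→15, due 31, tardiness 0
Batch 8: 15→34, due 36, tardiness 0
Batch 3: 34→48, due 45, tardiness 3
Batch 2: 48→56, due 47, tardiness 9
Batch 5: 56→67, due 50, tardiness 17
Batch 4: 67→79, due 59, tardiness 20
Batch 1: 79→81, due 67, tardiness 14
Maximum = 20.

20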